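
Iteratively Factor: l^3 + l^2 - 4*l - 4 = (l + 1)*(l^2 - 4) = (l + 1)*(l + 2)*(l - 2)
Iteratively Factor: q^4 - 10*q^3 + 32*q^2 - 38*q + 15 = (q - 5)*(q^3 - 5*q^2 + 7*q - 3) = (q - 5)*(q - 3)*(q^2 - 2*q + 1) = (q - 5)*(q - 3)*(q - 1)*(q - 1)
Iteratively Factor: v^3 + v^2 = (v)*(v^2 + v) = v^2*(v + 1)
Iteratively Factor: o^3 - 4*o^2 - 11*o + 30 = (o - 2)*(o^2 - 2*o - 15) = (o - 5)*(o - 2)*(o + 3)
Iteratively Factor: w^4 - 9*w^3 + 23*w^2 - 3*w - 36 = (w - 3)*(w^3 - 6*w^2 + 5*w + 12) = (w - 4)*(w - 3)*(w^2 - 2*w - 3) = (w - 4)*(w - 3)*(w + 1)*(w - 3)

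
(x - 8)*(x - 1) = x^2 - 9*x + 8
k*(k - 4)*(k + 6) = k^3 + 2*k^2 - 24*k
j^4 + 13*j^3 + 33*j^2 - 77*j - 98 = (j - 2)*(j + 1)*(j + 7)^2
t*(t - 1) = t^2 - t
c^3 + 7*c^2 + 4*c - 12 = (c - 1)*(c + 2)*(c + 6)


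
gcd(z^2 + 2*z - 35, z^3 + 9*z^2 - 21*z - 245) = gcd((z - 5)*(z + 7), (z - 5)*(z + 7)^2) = z^2 + 2*z - 35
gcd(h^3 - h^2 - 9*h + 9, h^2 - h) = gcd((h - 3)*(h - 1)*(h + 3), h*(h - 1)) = h - 1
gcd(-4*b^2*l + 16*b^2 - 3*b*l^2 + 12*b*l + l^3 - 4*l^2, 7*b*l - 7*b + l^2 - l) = 1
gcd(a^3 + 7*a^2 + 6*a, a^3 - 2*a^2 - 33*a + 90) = a + 6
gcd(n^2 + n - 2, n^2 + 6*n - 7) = n - 1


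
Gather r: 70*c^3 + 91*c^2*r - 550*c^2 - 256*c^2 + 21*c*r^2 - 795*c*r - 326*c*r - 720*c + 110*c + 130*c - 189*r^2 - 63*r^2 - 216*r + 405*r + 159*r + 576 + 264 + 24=70*c^3 - 806*c^2 - 480*c + r^2*(21*c - 252) + r*(91*c^2 - 1121*c + 348) + 864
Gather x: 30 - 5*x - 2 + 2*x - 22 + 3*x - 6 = 0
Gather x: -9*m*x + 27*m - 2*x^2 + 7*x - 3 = 27*m - 2*x^2 + x*(7 - 9*m) - 3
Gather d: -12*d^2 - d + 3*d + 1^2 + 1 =-12*d^2 + 2*d + 2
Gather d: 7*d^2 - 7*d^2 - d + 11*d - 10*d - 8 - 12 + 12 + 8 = 0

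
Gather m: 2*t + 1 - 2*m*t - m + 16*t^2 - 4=m*(-2*t - 1) + 16*t^2 + 2*t - 3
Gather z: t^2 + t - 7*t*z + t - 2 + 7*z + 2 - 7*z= t^2 - 7*t*z + 2*t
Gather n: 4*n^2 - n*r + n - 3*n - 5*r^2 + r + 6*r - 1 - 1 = 4*n^2 + n*(-r - 2) - 5*r^2 + 7*r - 2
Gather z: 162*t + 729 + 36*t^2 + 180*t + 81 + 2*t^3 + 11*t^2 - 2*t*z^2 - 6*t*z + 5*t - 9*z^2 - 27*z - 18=2*t^3 + 47*t^2 + 347*t + z^2*(-2*t - 9) + z*(-6*t - 27) + 792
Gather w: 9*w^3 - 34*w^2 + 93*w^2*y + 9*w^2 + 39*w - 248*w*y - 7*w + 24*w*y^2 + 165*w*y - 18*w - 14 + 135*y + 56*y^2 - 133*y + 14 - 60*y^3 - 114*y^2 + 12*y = 9*w^3 + w^2*(93*y - 25) + w*(24*y^2 - 83*y + 14) - 60*y^3 - 58*y^2 + 14*y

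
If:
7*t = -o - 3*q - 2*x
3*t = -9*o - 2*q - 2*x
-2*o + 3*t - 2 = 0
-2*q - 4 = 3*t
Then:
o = -1/19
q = -56/19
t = 12/19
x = 85/38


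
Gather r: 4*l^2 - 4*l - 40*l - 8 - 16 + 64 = 4*l^2 - 44*l + 40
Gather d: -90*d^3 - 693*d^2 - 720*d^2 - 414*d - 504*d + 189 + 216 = -90*d^3 - 1413*d^2 - 918*d + 405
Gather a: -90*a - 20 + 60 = 40 - 90*a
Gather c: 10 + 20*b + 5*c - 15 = 20*b + 5*c - 5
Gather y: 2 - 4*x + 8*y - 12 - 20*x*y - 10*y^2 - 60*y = -4*x - 10*y^2 + y*(-20*x - 52) - 10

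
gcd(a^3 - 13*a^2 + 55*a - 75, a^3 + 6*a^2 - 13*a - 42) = a - 3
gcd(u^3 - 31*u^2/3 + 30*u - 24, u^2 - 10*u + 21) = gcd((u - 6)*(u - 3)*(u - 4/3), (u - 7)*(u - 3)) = u - 3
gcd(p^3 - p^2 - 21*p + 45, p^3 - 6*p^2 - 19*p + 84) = p - 3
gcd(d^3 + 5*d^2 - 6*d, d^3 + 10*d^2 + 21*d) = d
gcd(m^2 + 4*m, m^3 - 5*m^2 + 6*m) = m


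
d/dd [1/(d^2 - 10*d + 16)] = 2*(5 - d)/(d^2 - 10*d + 16)^2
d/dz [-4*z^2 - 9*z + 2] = -8*z - 9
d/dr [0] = 0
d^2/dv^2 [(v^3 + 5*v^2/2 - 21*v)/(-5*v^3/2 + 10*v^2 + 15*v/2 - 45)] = 2*(-13*v^4 + 30*v^3 - 36*v^2 + 840*v + 72)/(5*(v^7 - 6*v^6 - 6*v^5 + 80*v^4 - 15*v^3 - 378*v^2 + 108*v + 648))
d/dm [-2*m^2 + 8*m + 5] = 8 - 4*m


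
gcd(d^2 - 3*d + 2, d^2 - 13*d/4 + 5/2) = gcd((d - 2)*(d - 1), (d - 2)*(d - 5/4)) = d - 2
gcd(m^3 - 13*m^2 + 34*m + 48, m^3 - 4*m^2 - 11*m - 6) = m^2 - 5*m - 6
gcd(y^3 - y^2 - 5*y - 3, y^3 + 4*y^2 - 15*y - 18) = y^2 - 2*y - 3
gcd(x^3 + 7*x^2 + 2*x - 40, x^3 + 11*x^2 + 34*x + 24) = x + 4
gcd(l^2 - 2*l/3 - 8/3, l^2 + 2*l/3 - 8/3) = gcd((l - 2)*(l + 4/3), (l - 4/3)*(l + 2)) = 1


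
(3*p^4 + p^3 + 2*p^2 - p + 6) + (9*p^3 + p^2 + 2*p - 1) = 3*p^4 + 10*p^3 + 3*p^2 + p + 5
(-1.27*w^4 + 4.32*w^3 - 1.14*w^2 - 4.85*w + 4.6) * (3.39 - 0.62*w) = 0.7874*w^5 - 6.9837*w^4 + 15.3516*w^3 - 0.8576*w^2 - 19.2935*w + 15.594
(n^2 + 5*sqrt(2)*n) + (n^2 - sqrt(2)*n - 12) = 2*n^2 + 4*sqrt(2)*n - 12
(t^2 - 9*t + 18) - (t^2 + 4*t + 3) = 15 - 13*t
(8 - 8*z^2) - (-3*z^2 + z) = -5*z^2 - z + 8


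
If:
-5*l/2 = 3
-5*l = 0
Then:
No Solution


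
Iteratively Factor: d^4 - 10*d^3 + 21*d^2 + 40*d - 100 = (d + 2)*(d^3 - 12*d^2 + 45*d - 50) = (d - 2)*(d + 2)*(d^2 - 10*d + 25) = (d - 5)*(d - 2)*(d + 2)*(d - 5)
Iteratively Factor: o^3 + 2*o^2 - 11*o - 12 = (o + 4)*(o^2 - 2*o - 3) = (o + 1)*(o + 4)*(o - 3)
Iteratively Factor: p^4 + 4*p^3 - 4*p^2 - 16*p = (p - 2)*(p^3 + 6*p^2 + 8*p) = (p - 2)*(p + 4)*(p^2 + 2*p) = p*(p - 2)*(p + 4)*(p + 2)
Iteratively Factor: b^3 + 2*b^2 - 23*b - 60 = (b + 4)*(b^2 - 2*b - 15) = (b - 5)*(b + 4)*(b + 3)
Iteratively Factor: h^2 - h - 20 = (h + 4)*(h - 5)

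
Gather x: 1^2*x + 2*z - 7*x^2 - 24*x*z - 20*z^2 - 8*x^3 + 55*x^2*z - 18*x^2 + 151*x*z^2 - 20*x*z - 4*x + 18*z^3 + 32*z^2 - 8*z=-8*x^3 + x^2*(55*z - 25) + x*(151*z^2 - 44*z - 3) + 18*z^3 + 12*z^2 - 6*z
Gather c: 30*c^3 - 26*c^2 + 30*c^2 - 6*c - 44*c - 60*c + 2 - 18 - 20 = 30*c^3 + 4*c^2 - 110*c - 36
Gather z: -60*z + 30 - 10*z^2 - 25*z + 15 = -10*z^2 - 85*z + 45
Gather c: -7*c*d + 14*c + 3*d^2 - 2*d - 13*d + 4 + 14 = c*(14 - 7*d) + 3*d^2 - 15*d + 18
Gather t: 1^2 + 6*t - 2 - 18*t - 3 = -12*t - 4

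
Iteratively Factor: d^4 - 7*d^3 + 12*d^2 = (d)*(d^3 - 7*d^2 + 12*d) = d*(d - 3)*(d^2 - 4*d) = d^2*(d - 3)*(d - 4)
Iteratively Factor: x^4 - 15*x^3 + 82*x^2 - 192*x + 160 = (x - 2)*(x^3 - 13*x^2 + 56*x - 80) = (x - 5)*(x - 2)*(x^2 - 8*x + 16) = (x - 5)*(x - 4)*(x - 2)*(x - 4)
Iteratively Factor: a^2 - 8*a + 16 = (a - 4)*(a - 4)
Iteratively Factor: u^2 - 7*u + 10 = (u - 5)*(u - 2)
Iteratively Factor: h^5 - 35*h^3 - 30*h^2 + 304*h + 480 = (h - 5)*(h^4 + 5*h^3 - 10*h^2 - 80*h - 96) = (h - 5)*(h + 2)*(h^3 + 3*h^2 - 16*h - 48) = (h - 5)*(h + 2)*(h + 3)*(h^2 - 16) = (h - 5)*(h - 4)*(h + 2)*(h + 3)*(h + 4)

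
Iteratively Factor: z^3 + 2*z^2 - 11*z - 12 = (z + 4)*(z^2 - 2*z - 3) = (z - 3)*(z + 4)*(z + 1)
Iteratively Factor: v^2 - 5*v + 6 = (v - 3)*(v - 2)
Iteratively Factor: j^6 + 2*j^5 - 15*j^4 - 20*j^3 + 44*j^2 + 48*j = (j - 2)*(j^5 + 4*j^4 - 7*j^3 - 34*j^2 - 24*j) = (j - 2)*(j + 4)*(j^4 - 7*j^2 - 6*j) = (j - 2)*(j + 1)*(j + 4)*(j^3 - j^2 - 6*j) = j*(j - 2)*(j + 1)*(j + 4)*(j^2 - j - 6) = j*(j - 3)*(j - 2)*(j + 1)*(j + 4)*(j + 2)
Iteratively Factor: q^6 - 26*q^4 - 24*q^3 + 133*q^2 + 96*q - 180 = (q + 2)*(q^5 - 2*q^4 - 22*q^3 + 20*q^2 + 93*q - 90) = (q + 2)*(q + 3)*(q^4 - 5*q^3 - 7*q^2 + 41*q - 30) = (q - 2)*(q + 2)*(q + 3)*(q^3 - 3*q^2 - 13*q + 15) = (q - 2)*(q - 1)*(q + 2)*(q + 3)*(q^2 - 2*q - 15) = (q - 2)*(q - 1)*(q + 2)*(q + 3)^2*(q - 5)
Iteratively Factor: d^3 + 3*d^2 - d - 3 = (d - 1)*(d^2 + 4*d + 3) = (d - 1)*(d + 3)*(d + 1)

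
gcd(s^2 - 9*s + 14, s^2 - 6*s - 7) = s - 7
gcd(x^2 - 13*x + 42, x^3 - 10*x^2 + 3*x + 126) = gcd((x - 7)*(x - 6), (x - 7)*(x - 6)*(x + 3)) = x^2 - 13*x + 42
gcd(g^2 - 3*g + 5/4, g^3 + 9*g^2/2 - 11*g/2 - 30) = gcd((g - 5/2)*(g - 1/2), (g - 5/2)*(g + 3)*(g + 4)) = g - 5/2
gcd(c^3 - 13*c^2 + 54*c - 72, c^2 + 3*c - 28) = c - 4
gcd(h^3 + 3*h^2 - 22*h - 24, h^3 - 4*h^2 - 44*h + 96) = h + 6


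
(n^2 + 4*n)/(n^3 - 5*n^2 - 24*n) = (n + 4)/(n^2 - 5*n - 24)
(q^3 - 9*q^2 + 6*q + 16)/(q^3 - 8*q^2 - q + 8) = (q - 2)/(q - 1)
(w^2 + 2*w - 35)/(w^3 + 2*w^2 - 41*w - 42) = (w - 5)/(w^2 - 5*w - 6)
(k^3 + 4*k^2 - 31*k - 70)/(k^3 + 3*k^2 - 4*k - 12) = (k^2 + 2*k - 35)/(k^2 + k - 6)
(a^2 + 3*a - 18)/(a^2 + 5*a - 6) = (a - 3)/(a - 1)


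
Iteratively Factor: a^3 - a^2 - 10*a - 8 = (a + 2)*(a^2 - 3*a - 4) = (a - 4)*(a + 2)*(a + 1)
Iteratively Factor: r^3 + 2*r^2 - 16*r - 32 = (r - 4)*(r^2 + 6*r + 8) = (r - 4)*(r + 4)*(r + 2)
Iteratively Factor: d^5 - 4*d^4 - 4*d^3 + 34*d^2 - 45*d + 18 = (d - 2)*(d^4 - 2*d^3 - 8*d^2 + 18*d - 9) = (d - 2)*(d - 1)*(d^3 - d^2 - 9*d + 9) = (d - 3)*(d - 2)*(d - 1)*(d^2 + 2*d - 3) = (d - 3)*(d - 2)*(d - 1)^2*(d + 3)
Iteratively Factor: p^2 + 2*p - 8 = (p + 4)*(p - 2)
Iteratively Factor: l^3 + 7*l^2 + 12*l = (l + 4)*(l^2 + 3*l) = (l + 3)*(l + 4)*(l)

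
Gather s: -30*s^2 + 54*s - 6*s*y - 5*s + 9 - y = -30*s^2 + s*(49 - 6*y) - y + 9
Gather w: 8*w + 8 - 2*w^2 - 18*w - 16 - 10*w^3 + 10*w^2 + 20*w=-10*w^3 + 8*w^2 + 10*w - 8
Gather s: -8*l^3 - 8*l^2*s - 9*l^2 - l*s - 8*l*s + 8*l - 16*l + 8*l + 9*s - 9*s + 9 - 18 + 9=-8*l^3 - 9*l^2 + s*(-8*l^2 - 9*l)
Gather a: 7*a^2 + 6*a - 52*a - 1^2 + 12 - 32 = 7*a^2 - 46*a - 21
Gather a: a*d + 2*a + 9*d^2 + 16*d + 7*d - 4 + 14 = a*(d + 2) + 9*d^2 + 23*d + 10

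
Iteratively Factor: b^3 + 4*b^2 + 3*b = (b + 1)*(b^2 + 3*b) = b*(b + 1)*(b + 3)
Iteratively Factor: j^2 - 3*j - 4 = (j - 4)*(j + 1)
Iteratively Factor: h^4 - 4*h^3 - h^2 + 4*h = (h + 1)*(h^3 - 5*h^2 + 4*h) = (h - 1)*(h + 1)*(h^2 - 4*h) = (h - 4)*(h - 1)*(h + 1)*(h)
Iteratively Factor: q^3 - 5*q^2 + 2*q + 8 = (q - 4)*(q^2 - q - 2) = (q - 4)*(q - 2)*(q + 1)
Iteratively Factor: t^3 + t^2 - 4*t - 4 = (t + 1)*(t^2 - 4) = (t - 2)*(t + 1)*(t + 2)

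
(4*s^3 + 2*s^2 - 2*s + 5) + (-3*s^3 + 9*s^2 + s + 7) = s^3 + 11*s^2 - s + 12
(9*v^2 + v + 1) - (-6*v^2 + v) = 15*v^2 + 1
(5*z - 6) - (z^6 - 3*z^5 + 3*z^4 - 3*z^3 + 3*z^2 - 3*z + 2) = -z^6 + 3*z^5 - 3*z^4 + 3*z^3 - 3*z^2 + 8*z - 8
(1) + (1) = 2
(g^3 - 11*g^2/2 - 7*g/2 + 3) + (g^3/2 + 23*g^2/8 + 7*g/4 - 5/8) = 3*g^3/2 - 21*g^2/8 - 7*g/4 + 19/8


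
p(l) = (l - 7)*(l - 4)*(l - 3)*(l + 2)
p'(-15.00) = -22552.00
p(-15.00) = 97812.00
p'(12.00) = 2558.00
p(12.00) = 5040.00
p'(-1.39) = -134.04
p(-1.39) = -121.10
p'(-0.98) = -65.02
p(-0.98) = -161.33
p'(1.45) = 70.20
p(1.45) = -75.68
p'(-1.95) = -257.25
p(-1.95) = -13.18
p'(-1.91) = -247.26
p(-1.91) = -23.27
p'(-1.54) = -163.63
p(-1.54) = -98.81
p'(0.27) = 53.27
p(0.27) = -155.57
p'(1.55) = 68.71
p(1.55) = -68.73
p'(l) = (l - 7)*(l - 4)*(l - 3) + (l - 7)*(l - 4)*(l + 2) + (l - 7)*(l - 3)*(l + 2) + (l - 4)*(l - 3)*(l + 2)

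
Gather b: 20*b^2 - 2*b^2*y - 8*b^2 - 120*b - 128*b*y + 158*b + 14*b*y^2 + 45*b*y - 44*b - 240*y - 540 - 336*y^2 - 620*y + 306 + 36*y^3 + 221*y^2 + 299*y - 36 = b^2*(12 - 2*y) + b*(14*y^2 - 83*y - 6) + 36*y^3 - 115*y^2 - 561*y - 270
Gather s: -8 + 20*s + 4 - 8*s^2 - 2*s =-8*s^2 + 18*s - 4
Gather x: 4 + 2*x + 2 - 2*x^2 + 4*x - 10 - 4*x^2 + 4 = -6*x^2 + 6*x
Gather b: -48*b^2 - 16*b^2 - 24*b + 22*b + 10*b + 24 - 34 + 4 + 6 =-64*b^2 + 8*b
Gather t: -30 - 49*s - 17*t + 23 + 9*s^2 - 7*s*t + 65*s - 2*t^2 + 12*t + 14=9*s^2 + 16*s - 2*t^2 + t*(-7*s - 5) + 7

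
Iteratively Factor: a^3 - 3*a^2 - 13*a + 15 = (a - 5)*(a^2 + 2*a - 3) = (a - 5)*(a + 3)*(a - 1)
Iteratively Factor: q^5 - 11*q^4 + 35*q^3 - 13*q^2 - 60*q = (q - 3)*(q^4 - 8*q^3 + 11*q^2 + 20*q) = (q - 4)*(q - 3)*(q^3 - 4*q^2 - 5*q) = q*(q - 4)*(q - 3)*(q^2 - 4*q - 5) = q*(q - 5)*(q - 4)*(q - 3)*(q + 1)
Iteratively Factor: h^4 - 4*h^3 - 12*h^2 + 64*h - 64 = (h - 2)*(h^3 - 2*h^2 - 16*h + 32) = (h - 2)^2*(h^2 - 16) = (h - 4)*(h - 2)^2*(h + 4)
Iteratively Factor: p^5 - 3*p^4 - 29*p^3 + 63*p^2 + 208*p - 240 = (p - 1)*(p^4 - 2*p^3 - 31*p^2 + 32*p + 240) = (p - 1)*(p + 3)*(p^3 - 5*p^2 - 16*p + 80) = (p - 4)*(p - 1)*(p + 3)*(p^2 - p - 20) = (p - 5)*(p - 4)*(p - 1)*(p + 3)*(p + 4)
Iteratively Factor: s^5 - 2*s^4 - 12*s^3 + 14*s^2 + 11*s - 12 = (s - 4)*(s^4 + 2*s^3 - 4*s^2 - 2*s + 3) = (s - 4)*(s + 3)*(s^3 - s^2 - s + 1) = (s - 4)*(s - 1)*(s + 3)*(s^2 - 1) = (s - 4)*(s - 1)*(s + 1)*(s + 3)*(s - 1)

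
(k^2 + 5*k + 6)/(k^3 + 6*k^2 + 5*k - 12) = (k + 2)/(k^2 + 3*k - 4)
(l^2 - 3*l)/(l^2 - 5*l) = (l - 3)/(l - 5)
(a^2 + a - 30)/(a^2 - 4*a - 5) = (a + 6)/(a + 1)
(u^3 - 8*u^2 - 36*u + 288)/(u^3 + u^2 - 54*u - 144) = (u - 6)/(u + 3)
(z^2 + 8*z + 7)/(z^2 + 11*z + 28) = (z + 1)/(z + 4)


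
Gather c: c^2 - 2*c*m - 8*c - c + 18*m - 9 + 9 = c^2 + c*(-2*m - 9) + 18*m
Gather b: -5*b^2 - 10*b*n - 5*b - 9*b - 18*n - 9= -5*b^2 + b*(-10*n - 14) - 18*n - 9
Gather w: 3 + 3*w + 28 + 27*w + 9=30*w + 40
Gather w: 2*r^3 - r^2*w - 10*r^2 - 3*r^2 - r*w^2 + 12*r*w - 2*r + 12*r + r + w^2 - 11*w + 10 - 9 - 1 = 2*r^3 - 13*r^2 + 11*r + w^2*(1 - r) + w*(-r^2 + 12*r - 11)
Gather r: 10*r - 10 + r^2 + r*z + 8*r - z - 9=r^2 + r*(z + 18) - z - 19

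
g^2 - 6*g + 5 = (g - 5)*(g - 1)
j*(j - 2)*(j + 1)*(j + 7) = j^4 + 6*j^3 - 9*j^2 - 14*j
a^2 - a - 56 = (a - 8)*(a + 7)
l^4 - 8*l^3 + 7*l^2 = l^2*(l - 7)*(l - 1)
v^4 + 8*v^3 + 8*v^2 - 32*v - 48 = (v - 2)*(v + 2)^2*(v + 6)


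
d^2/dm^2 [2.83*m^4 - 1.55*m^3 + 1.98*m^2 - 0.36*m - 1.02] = 33.96*m^2 - 9.3*m + 3.96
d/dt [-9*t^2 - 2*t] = -18*t - 2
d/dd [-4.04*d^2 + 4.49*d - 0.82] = 4.49 - 8.08*d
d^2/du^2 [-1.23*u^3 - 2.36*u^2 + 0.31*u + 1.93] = -7.38*u - 4.72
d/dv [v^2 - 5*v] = 2*v - 5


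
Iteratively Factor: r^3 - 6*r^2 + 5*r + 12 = (r - 4)*(r^2 - 2*r - 3) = (r - 4)*(r - 3)*(r + 1)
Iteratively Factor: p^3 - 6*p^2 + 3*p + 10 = (p - 2)*(p^2 - 4*p - 5) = (p - 2)*(p + 1)*(p - 5)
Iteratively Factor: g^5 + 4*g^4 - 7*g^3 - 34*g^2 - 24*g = (g + 4)*(g^4 - 7*g^2 - 6*g) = g*(g + 4)*(g^3 - 7*g - 6) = g*(g - 3)*(g + 4)*(g^2 + 3*g + 2) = g*(g - 3)*(g + 1)*(g + 4)*(g + 2)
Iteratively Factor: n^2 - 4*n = (n - 4)*(n)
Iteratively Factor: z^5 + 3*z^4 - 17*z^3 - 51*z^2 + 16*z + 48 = (z + 4)*(z^4 - z^3 - 13*z^2 + z + 12) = (z - 4)*(z + 4)*(z^3 + 3*z^2 - z - 3) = (z - 4)*(z + 3)*(z + 4)*(z^2 - 1) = (z - 4)*(z + 1)*(z + 3)*(z + 4)*(z - 1)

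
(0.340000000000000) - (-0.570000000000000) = 0.910000000000000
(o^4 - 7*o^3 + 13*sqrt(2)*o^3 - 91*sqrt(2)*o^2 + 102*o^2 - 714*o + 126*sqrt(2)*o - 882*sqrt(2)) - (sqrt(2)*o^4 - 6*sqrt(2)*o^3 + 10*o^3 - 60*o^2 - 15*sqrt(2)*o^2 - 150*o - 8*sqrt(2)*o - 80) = -sqrt(2)*o^4 + o^4 - 17*o^3 + 19*sqrt(2)*o^3 - 76*sqrt(2)*o^2 + 162*o^2 - 564*o + 134*sqrt(2)*o - 882*sqrt(2) + 80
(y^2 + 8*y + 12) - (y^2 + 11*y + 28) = -3*y - 16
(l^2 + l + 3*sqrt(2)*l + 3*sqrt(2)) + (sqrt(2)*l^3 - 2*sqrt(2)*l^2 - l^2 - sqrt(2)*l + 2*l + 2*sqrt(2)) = sqrt(2)*l^3 - 2*sqrt(2)*l^2 + 2*sqrt(2)*l + 3*l + 5*sqrt(2)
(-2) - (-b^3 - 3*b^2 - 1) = b^3 + 3*b^2 - 1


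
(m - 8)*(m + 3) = m^2 - 5*m - 24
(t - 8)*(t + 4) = t^2 - 4*t - 32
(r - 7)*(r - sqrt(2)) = r^2 - 7*r - sqrt(2)*r + 7*sqrt(2)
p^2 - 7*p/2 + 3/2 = (p - 3)*(p - 1/2)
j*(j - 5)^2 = j^3 - 10*j^2 + 25*j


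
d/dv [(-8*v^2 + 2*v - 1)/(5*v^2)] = 2*(1 - v)/(5*v^3)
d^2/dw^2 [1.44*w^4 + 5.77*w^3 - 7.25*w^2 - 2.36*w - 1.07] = 17.28*w^2 + 34.62*w - 14.5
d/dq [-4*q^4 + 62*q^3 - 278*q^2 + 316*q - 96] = -16*q^3 + 186*q^2 - 556*q + 316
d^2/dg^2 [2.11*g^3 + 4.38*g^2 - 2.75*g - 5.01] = 12.66*g + 8.76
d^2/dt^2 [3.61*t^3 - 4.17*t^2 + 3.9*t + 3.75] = 21.66*t - 8.34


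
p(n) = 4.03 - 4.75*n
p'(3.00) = -4.75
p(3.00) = -10.22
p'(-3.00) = -4.75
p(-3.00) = 18.28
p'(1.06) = -4.75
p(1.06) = -1.00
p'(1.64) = -4.75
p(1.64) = -3.76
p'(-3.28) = -4.75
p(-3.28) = 19.61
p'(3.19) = -4.75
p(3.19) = -11.12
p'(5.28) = -4.75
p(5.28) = -21.05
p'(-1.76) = -4.75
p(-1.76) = 12.39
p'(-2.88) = -4.75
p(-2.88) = 17.71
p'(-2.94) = -4.75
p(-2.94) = 18.00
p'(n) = -4.75000000000000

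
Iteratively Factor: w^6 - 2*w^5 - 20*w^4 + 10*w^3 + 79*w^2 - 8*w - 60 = (w + 3)*(w^5 - 5*w^4 - 5*w^3 + 25*w^2 + 4*w - 20) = (w - 5)*(w + 3)*(w^4 - 5*w^2 + 4) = (w - 5)*(w - 2)*(w + 3)*(w^3 + 2*w^2 - w - 2) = (w - 5)*(w - 2)*(w + 1)*(w + 3)*(w^2 + w - 2) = (w - 5)*(w - 2)*(w + 1)*(w + 2)*(w + 3)*(w - 1)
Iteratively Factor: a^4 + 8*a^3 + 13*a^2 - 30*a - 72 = (a + 4)*(a^3 + 4*a^2 - 3*a - 18) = (a + 3)*(a + 4)*(a^2 + a - 6) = (a + 3)^2*(a + 4)*(a - 2)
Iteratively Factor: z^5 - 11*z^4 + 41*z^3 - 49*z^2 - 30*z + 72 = (z + 1)*(z^4 - 12*z^3 + 53*z^2 - 102*z + 72) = (z - 4)*(z + 1)*(z^3 - 8*z^2 + 21*z - 18) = (z - 4)*(z - 3)*(z + 1)*(z^2 - 5*z + 6) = (z - 4)*(z - 3)^2*(z + 1)*(z - 2)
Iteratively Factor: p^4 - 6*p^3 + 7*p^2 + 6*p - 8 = (p + 1)*(p^3 - 7*p^2 + 14*p - 8) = (p - 2)*(p + 1)*(p^2 - 5*p + 4) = (p - 2)*(p - 1)*(p + 1)*(p - 4)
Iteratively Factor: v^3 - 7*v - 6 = (v + 2)*(v^2 - 2*v - 3) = (v - 3)*(v + 2)*(v + 1)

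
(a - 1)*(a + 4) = a^2 + 3*a - 4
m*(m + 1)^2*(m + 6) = m^4 + 8*m^3 + 13*m^2 + 6*m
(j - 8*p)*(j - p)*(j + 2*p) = j^3 - 7*j^2*p - 10*j*p^2 + 16*p^3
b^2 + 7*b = b*(b + 7)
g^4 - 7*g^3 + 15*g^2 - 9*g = g*(g - 3)^2*(g - 1)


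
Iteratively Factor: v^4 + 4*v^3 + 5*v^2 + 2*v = (v + 1)*(v^3 + 3*v^2 + 2*v) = (v + 1)^2*(v^2 + 2*v) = v*(v + 1)^2*(v + 2)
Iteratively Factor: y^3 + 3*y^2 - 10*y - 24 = (y + 4)*(y^2 - y - 6) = (y - 3)*(y + 4)*(y + 2)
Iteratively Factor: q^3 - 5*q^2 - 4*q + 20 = (q + 2)*(q^2 - 7*q + 10) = (q - 2)*(q + 2)*(q - 5)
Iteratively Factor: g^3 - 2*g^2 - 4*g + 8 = (g - 2)*(g^2 - 4) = (g - 2)^2*(g + 2)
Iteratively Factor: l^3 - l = (l + 1)*(l^2 - l) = (l - 1)*(l + 1)*(l)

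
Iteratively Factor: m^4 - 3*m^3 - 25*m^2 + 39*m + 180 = (m - 4)*(m^3 + m^2 - 21*m - 45) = (m - 4)*(m + 3)*(m^2 - 2*m - 15) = (m - 5)*(m - 4)*(m + 3)*(m + 3)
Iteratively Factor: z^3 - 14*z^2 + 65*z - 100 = (z - 5)*(z^2 - 9*z + 20) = (z - 5)*(z - 4)*(z - 5)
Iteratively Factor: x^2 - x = (x)*(x - 1)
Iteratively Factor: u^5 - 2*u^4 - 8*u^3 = (u + 2)*(u^4 - 4*u^3) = u*(u + 2)*(u^3 - 4*u^2) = u^2*(u + 2)*(u^2 - 4*u) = u^3*(u + 2)*(u - 4)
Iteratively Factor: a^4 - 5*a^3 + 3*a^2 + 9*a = (a + 1)*(a^3 - 6*a^2 + 9*a) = a*(a + 1)*(a^2 - 6*a + 9) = a*(a - 3)*(a + 1)*(a - 3)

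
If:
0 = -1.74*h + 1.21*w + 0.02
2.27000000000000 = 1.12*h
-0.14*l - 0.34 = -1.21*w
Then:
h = 2.03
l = 22.62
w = 2.90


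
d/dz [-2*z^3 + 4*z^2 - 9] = 2*z*(4 - 3*z)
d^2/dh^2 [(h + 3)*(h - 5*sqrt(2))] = 2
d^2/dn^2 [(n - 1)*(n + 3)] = 2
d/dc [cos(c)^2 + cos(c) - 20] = -sin(c) - sin(2*c)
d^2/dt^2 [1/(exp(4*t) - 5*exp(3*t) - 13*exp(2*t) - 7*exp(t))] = (16*exp(4*t) - 147*exp(3*t) + 347*exp(2*t) + 175*exp(t) + 49)*exp(-t)/(exp(7*t) - 17*exp(6*t) + 69*exp(5*t) + 123*exp(4*t) - 573*exp(3*t) - 1491*exp(2*t) - 1225*exp(t) - 343)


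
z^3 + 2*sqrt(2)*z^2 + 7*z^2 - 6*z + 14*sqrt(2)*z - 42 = (z + 7)*(z - sqrt(2))*(z + 3*sqrt(2))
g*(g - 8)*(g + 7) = g^3 - g^2 - 56*g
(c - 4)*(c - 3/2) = c^2 - 11*c/2 + 6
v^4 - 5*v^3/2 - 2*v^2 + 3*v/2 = v*(v - 3)*(v - 1/2)*(v + 1)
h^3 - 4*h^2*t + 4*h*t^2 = h*(h - 2*t)^2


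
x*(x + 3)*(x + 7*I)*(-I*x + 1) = -I*x^4 + 8*x^3 - 3*I*x^3 + 24*x^2 + 7*I*x^2 + 21*I*x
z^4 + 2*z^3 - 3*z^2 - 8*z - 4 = (z - 2)*(z + 1)^2*(z + 2)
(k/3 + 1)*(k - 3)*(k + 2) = k^3/3 + 2*k^2/3 - 3*k - 6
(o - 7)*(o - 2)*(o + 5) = o^3 - 4*o^2 - 31*o + 70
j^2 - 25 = (j - 5)*(j + 5)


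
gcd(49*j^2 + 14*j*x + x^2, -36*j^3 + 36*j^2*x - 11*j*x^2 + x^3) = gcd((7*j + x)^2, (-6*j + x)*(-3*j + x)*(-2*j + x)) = 1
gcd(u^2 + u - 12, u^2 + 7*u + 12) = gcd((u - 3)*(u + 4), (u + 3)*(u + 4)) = u + 4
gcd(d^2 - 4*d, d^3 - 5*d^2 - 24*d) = d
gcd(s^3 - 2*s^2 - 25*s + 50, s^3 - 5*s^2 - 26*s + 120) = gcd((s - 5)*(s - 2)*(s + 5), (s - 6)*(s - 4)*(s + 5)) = s + 5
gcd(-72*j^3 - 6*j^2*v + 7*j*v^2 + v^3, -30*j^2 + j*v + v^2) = 6*j + v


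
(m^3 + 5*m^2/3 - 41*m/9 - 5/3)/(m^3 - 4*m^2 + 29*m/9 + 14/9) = (3*m^2 + 4*m - 15)/(3*m^2 - 13*m + 14)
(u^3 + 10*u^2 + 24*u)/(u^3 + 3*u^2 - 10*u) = (u^2 + 10*u + 24)/(u^2 + 3*u - 10)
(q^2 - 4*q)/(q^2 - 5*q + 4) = q/(q - 1)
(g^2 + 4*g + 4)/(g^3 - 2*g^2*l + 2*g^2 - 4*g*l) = (g + 2)/(g*(g - 2*l))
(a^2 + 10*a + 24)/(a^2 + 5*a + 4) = (a + 6)/(a + 1)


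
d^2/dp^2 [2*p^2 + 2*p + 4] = 4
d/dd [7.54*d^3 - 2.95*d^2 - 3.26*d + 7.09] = 22.62*d^2 - 5.9*d - 3.26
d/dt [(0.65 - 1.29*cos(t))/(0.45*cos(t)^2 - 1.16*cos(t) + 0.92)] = (-0.5805*cos(t)^2 + 0.585*cos(t) + 0.4328)*sin(t)/(0.2025*cos(t)^4 - 1.044*cos(t)^3 + 2.1736*cos(t)^2 - 2.1344*cos(t) + 0.8464)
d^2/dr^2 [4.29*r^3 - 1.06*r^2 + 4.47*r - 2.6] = 25.74*r - 2.12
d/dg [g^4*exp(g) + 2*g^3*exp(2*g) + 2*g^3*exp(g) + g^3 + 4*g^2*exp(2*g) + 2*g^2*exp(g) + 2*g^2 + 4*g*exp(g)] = g^4*exp(g) + 4*g^3*exp(2*g) + 6*g^3*exp(g) + 14*g^2*exp(2*g) + 8*g^2*exp(g) + 3*g^2 + 8*g*exp(2*g) + 8*g*exp(g) + 4*g + 4*exp(g)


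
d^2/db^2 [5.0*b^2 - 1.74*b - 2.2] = 10.0000000000000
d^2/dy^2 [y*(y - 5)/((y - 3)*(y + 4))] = 12*(-y^3 + 6*y^2 - 30*y + 14)/(y^6 + 3*y^5 - 33*y^4 - 71*y^3 + 396*y^2 + 432*y - 1728)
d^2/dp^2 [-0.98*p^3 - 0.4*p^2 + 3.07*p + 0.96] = -5.88*p - 0.8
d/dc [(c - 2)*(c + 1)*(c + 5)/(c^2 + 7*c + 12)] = (c^4 + 14*c^3 + 71*c^2 + 116*c - 14)/(c^4 + 14*c^3 + 73*c^2 + 168*c + 144)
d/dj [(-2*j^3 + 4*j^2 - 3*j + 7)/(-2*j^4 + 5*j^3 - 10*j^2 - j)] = (-4*j^6 + 16*j^5 - 18*j^4 + 90*j^3 - 139*j^2 + 140*j + 7)/(j^2*(4*j^6 - 20*j^5 + 65*j^4 - 96*j^3 + 90*j^2 + 20*j + 1))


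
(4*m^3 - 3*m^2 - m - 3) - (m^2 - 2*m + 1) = 4*m^3 - 4*m^2 + m - 4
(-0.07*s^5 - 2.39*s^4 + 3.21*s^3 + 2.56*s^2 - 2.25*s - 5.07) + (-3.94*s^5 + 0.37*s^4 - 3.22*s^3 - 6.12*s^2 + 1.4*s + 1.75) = -4.01*s^5 - 2.02*s^4 - 0.0100000000000002*s^3 - 3.56*s^2 - 0.85*s - 3.32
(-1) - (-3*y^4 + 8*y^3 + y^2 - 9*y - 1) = 3*y^4 - 8*y^3 - y^2 + 9*y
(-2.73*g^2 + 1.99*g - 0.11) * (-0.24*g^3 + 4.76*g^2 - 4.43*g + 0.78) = 0.6552*g^5 - 13.4724*g^4 + 21.5927*g^3 - 11.4687*g^2 + 2.0395*g - 0.0858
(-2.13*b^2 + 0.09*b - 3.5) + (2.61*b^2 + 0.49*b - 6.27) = 0.48*b^2 + 0.58*b - 9.77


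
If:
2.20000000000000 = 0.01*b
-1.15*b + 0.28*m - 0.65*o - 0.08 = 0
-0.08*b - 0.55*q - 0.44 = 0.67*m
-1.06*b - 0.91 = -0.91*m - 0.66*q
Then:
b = 220.00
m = 2412.81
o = 650.01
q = -2972.04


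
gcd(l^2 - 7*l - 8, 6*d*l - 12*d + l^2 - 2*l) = 1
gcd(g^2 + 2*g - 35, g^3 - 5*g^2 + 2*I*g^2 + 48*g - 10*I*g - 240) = g - 5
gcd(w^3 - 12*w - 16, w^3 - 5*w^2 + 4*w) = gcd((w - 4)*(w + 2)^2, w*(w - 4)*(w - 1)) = w - 4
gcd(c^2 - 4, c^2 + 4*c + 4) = c + 2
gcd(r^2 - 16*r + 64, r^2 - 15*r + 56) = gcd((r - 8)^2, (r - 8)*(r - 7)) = r - 8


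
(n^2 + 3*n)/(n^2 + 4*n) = (n + 3)/(n + 4)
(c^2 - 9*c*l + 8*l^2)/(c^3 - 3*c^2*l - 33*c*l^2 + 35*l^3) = (c - 8*l)/(c^2 - 2*c*l - 35*l^2)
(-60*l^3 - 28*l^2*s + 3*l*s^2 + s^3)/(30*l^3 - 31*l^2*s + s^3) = (2*l + s)/(-l + s)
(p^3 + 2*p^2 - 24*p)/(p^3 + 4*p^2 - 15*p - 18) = p*(p - 4)/(p^2 - 2*p - 3)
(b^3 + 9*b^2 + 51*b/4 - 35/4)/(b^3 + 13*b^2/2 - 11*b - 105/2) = (b - 1/2)/(b - 3)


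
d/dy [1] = 0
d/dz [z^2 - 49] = 2*z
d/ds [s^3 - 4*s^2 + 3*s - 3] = 3*s^2 - 8*s + 3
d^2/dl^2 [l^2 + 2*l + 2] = 2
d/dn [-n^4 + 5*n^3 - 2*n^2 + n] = -4*n^3 + 15*n^2 - 4*n + 1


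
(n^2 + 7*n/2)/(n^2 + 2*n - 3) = n*(2*n + 7)/(2*(n^2 + 2*n - 3))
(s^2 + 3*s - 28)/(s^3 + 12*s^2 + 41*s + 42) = (s - 4)/(s^2 + 5*s + 6)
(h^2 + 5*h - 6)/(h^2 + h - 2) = (h + 6)/(h + 2)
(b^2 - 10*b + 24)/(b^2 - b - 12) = (b - 6)/(b + 3)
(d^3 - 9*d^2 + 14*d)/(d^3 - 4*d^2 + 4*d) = (d - 7)/(d - 2)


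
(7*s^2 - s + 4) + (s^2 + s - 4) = 8*s^2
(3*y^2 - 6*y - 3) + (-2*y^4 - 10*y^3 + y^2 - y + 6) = -2*y^4 - 10*y^3 + 4*y^2 - 7*y + 3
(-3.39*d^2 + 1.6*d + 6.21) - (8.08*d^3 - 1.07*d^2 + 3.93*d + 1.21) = -8.08*d^3 - 2.32*d^2 - 2.33*d + 5.0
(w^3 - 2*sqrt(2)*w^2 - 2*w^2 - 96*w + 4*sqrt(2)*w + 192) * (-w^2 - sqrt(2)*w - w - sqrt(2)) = -w^5 + w^4 + sqrt(2)*w^4 - sqrt(2)*w^3 + 102*w^3 - 100*w^2 + 94*sqrt(2)*w^2 - 200*w - 96*sqrt(2)*w - 192*sqrt(2)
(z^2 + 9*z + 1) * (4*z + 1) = 4*z^3 + 37*z^2 + 13*z + 1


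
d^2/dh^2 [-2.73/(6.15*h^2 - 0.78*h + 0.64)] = (206.51085*h^2 - 26.19162*h - 2.73*(12.3*h - 0.78)*(24.6*h - 1.56) + 21.49056)/(6.15*h^2 - 0.78*h + 0.64)^3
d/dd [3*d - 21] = 3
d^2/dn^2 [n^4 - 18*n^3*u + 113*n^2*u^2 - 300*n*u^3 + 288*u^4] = 12*n^2 - 108*n*u + 226*u^2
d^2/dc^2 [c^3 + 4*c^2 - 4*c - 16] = 6*c + 8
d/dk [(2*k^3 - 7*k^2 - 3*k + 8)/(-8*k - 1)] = (-32*k^3 + 50*k^2 + 14*k + 67)/(64*k^2 + 16*k + 1)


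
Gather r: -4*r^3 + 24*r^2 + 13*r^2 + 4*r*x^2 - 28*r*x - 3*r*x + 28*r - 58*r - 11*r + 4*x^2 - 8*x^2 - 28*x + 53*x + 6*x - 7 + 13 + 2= -4*r^3 + 37*r^2 + r*(4*x^2 - 31*x - 41) - 4*x^2 + 31*x + 8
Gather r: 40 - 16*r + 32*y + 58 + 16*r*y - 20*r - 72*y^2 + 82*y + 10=r*(16*y - 36) - 72*y^2 + 114*y + 108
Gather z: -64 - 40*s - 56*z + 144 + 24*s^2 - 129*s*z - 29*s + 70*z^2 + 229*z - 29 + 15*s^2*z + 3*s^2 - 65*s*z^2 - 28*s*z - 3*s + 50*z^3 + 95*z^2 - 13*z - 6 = 27*s^2 - 72*s + 50*z^3 + z^2*(165 - 65*s) + z*(15*s^2 - 157*s + 160) + 45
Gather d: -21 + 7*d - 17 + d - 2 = 8*d - 40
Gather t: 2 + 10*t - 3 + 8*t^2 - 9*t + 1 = 8*t^2 + t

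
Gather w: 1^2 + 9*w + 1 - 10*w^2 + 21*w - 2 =-10*w^2 + 30*w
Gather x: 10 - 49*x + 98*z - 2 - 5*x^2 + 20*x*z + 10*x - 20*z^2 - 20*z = -5*x^2 + x*(20*z - 39) - 20*z^2 + 78*z + 8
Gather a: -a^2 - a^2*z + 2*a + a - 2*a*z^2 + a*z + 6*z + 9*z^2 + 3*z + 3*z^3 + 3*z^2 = a^2*(-z - 1) + a*(-2*z^2 + z + 3) + 3*z^3 + 12*z^2 + 9*z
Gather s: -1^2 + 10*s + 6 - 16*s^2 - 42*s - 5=-16*s^2 - 32*s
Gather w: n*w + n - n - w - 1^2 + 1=w*(n - 1)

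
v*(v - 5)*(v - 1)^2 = v^4 - 7*v^3 + 11*v^2 - 5*v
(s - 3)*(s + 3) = s^2 - 9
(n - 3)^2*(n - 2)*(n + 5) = n^4 - 3*n^3 - 19*n^2 + 87*n - 90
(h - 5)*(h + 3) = h^2 - 2*h - 15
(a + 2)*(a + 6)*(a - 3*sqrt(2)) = a^3 - 3*sqrt(2)*a^2 + 8*a^2 - 24*sqrt(2)*a + 12*a - 36*sqrt(2)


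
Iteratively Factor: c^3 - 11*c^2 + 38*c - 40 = (c - 5)*(c^2 - 6*c + 8) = (c - 5)*(c - 2)*(c - 4)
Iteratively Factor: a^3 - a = (a - 1)*(a^2 + a) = a*(a - 1)*(a + 1)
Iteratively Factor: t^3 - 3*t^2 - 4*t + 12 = (t + 2)*(t^2 - 5*t + 6) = (t - 3)*(t + 2)*(t - 2)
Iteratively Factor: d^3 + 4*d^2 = (d)*(d^2 + 4*d) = d^2*(d + 4)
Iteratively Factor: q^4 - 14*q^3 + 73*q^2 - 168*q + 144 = (q - 3)*(q^3 - 11*q^2 + 40*q - 48) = (q - 3)^2*(q^2 - 8*q + 16) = (q - 4)*(q - 3)^2*(q - 4)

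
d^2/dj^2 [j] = 0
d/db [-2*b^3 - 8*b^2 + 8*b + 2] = -6*b^2 - 16*b + 8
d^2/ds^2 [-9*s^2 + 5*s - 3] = -18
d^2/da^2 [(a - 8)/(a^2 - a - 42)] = 2*(3*(3 - a)*(-a^2 + a + 42) - (a - 8)*(2*a - 1)^2)/(-a^2 + a + 42)^3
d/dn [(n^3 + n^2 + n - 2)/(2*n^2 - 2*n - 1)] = (2*n^4 - 4*n^3 - 7*n^2 + 6*n - 5)/(4*n^4 - 8*n^3 + 4*n + 1)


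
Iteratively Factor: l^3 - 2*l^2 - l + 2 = (l - 1)*(l^2 - l - 2) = (l - 2)*(l - 1)*(l + 1)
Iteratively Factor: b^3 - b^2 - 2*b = (b)*(b^2 - b - 2) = b*(b - 2)*(b + 1)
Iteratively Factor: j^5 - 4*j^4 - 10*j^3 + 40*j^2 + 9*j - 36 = (j + 3)*(j^4 - 7*j^3 + 11*j^2 + 7*j - 12) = (j - 1)*(j + 3)*(j^3 - 6*j^2 + 5*j + 12) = (j - 3)*(j - 1)*(j + 3)*(j^2 - 3*j - 4) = (j - 4)*(j - 3)*(j - 1)*(j + 3)*(j + 1)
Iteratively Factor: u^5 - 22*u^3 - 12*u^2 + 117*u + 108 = (u + 3)*(u^4 - 3*u^3 - 13*u^2 + 27*u + 36) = (u + 3)^2*(u^3 - 6*u^2 + 5*u + 12) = (u + 1)*(u + 3)^2*(u^2 - 7*u + 12) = (u - 4)*(u + 1)*(u + 3)^2*(u - 3)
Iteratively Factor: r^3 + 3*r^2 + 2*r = (r + 2)*(r^2 + r) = (r + 1)*(r + 2)*(r)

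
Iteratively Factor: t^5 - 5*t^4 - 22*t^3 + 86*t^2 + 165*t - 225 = (t + 3)*(t^4 - 8*t^3 + 2*t^2 + 80*t - 75) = (t + 3)^2*(t^3 - 11*t^2 + 35*t - 25) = (t - 5)*(t + 3)^2*(t^2 - 6*t + 5) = (t - 5)^2*(t + 3)^2*(t - 1)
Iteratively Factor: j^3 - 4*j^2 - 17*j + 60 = (j + 4)*(j^2 - 8*j + 15) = (j - 3)*(j + 4)*(j - 5)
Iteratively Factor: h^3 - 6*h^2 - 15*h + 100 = (h + 4)*(h^2 - 10*h + 25) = (h - 5)*(h + 4)*(h - 5)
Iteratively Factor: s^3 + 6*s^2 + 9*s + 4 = (s + 4)*(s^2 + 2*s + 1) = (s + 1)*(s + 4)*(s + 1)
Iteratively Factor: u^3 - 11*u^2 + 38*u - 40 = (u - 4)*(u^2 - 7*u + 10) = (u - 4)*(u - 2)*(u - 5)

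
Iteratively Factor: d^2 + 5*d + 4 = (d + 1)*(d + 4)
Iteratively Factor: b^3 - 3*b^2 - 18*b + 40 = (b - 5)*(b^2 + 2*b - 8) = (b - 5)*(b + 4)*(b - 2)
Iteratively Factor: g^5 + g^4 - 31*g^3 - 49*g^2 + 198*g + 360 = (g + 3)*(g^4 - 2*g^3 - 25*g^2 + 26*g + 120) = (g + 2)*(g + 3)*(g^3 - 4*g^2 - 17*g + 60) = (g + 2)*(g + 3)*(g + 4)*(g^2 - 8*g + 15) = (g - 3)*(g + 2)*(g + 3)*(g + 4)*(g - 5)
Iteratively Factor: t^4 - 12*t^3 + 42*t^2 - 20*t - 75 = (t - 5)*(t^3 - 7*t^2 + 7*t + 15) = (t - 5)*(t - 3)*(t^2 - 4*t - 5) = (t - 5)*(t - 3)*(t + 1)*(t - 5)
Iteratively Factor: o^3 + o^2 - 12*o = (o + 4)*(o^2 - 3*o) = o*(o + 4)*(o - 3)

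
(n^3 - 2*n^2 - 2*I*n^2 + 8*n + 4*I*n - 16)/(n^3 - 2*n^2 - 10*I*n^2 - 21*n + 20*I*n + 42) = (n^2 - 2*I*n + 8)/(n^2 - 10*I*n - 21)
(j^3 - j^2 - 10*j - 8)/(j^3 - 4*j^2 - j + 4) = (j + 2)/(j - 1)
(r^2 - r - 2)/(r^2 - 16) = (r^2 - r - 2)/(r^2 - 16)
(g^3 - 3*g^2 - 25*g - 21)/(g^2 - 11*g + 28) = (g^2 + 4*g + 3)/(g - 4)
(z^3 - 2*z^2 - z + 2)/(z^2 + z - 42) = (z^3 - 2*z^2 - z + 2)/(z^2 + z - 42)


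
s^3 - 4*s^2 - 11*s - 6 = (s - 6)*(s + 1)^2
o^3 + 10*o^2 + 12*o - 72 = (o - 2)*(o + 6)^2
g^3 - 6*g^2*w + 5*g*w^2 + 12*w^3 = (g - 4*w)*(g - 3*w)*(g + w)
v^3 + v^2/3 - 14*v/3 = v*(v - 2)*(v + 7/3)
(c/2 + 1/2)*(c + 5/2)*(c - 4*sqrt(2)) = c^3/2 - 2*sqrt(2)*c^2 + 7*c^2/4 - 7*sqrt(2)*c + 5*c/4 - 5*sqrt(2)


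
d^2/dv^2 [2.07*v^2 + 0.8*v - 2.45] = 4.14000000000000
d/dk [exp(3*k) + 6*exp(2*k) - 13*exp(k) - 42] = (3*exp(2*k) + 12*exp(k) - 13)*exp(k)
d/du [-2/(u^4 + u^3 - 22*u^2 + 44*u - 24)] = 2*(4*u^3 + 3*u^2 - 44*u + 44)/(u^4 + u^3 - 22*u^2 + 44*u - 24)^2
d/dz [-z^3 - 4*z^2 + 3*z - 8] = -3*z^2 - 8*z + 3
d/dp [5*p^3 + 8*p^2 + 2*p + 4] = 15*p^2 + 16*p + 2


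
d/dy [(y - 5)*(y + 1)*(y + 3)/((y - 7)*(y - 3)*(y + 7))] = 2*(-y^4 - 32*y^3 + 242*y^2 - 192*y - 1617)/(y^6 - 6*y^5 - 89*y^4 + 588*y^3 + 1519*y^2 - 14406*y + 21609)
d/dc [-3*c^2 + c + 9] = 1 - 6*c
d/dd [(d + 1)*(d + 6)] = 2*d + 7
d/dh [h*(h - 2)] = 2*h - 2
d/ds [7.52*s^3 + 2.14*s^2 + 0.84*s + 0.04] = 22.56*s^2 + 4.28*s + 0.84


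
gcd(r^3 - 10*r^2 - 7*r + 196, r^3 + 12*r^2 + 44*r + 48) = r + 4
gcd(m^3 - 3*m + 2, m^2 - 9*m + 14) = 1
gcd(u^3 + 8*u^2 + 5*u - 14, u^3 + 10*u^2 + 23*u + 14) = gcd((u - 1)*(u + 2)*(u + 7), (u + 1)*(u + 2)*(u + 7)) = u^2 + 9*u + 14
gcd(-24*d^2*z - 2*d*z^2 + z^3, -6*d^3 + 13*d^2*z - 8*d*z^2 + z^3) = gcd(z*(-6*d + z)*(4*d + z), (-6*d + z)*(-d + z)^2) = -6*d + z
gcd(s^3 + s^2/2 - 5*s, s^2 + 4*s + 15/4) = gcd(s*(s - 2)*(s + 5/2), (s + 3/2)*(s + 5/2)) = s + 5/2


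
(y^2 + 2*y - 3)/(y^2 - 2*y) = (y^2 + 2*y - 3)/(y*(y - 2))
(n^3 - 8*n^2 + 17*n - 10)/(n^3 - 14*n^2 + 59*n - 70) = (n - 1)/(n - 7)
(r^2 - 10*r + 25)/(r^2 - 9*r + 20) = (r - 5)/(r - 4)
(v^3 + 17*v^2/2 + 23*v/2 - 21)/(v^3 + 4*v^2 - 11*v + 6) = (v + 7/2)/(v - 1)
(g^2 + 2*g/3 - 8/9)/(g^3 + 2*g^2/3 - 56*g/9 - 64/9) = (3*g - 2)/(3*g^2 - 2*g - 16)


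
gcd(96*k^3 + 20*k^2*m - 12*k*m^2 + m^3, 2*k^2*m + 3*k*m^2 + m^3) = 2*k + m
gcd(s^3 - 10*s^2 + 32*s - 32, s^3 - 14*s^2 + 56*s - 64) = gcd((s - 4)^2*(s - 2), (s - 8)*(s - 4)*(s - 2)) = s^2 - 6*s + 8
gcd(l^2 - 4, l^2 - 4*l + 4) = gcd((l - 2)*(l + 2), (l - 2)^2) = l - 2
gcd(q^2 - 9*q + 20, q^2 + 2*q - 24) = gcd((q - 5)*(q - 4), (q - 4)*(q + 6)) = q - 4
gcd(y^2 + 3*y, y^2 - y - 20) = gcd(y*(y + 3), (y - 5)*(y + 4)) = 1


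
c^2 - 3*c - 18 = (c - 6)*(c + 3)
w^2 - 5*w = w*(w - 5)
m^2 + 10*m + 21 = (m + 3)*(m + 7)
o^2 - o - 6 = (o - 3)*(o + 2)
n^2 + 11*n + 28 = (n + 4)*(n + 7)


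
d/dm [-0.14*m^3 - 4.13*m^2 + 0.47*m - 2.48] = -0.42*m^2 - 8.26*m + 0.47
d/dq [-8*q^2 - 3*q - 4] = -16*q - 3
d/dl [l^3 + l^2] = l*(3*l + 2)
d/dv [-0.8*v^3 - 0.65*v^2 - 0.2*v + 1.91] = -2.4*v^2 - 1.3*v - 0.2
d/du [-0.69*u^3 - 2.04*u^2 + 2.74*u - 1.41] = -2.07*u^2 - 4.08*u + 2.74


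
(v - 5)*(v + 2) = v^2 - 3*v - 10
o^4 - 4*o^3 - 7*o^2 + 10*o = o*(o - 5)*(o - 1)*(o + 2)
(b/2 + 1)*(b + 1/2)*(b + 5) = b^3/2 + 15*b^2/4 + 27*b/4 + 5/2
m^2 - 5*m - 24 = (m - 8)*(m + 3)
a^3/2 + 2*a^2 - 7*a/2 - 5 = (a/2 + 1/2)*(a - 2)*(a + 5)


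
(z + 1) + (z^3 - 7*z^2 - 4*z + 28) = z^3 - 7*z^2 - 3*z + 29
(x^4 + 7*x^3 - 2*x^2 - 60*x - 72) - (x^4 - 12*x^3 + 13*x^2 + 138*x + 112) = 19*x^3 - 15*x^2 - 198*x - 184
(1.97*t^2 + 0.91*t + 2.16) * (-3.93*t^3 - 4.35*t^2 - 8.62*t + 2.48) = -7.7421*t^5 - 12.1458*t^4 - 29.4287*t^3 - 12.3546*t^2 - 16.3624*t + 5.3568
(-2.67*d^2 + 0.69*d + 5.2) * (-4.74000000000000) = 12.6558*d^2 - 3.2706*d - 24.648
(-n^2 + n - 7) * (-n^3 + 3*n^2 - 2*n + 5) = n^5 - 4*n^4 + 12*n^3 - 28*n^2 + 19*n - 35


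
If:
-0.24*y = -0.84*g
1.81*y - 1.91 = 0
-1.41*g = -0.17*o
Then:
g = 0.30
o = 2.50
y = 1.06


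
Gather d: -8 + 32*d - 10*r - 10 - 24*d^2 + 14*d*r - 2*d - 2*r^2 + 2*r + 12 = -24*d^2 + d*(14*r + 30) - 2*r^2 - 8*r - 6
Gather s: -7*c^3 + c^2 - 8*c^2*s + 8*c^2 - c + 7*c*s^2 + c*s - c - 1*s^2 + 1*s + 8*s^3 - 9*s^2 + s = -7*c^3 + 9*c^2 - 2*c + 8*s^3 + s^2*(7*c - 10) + s*(-8*c^2 + c + 2)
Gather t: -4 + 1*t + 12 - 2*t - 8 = -t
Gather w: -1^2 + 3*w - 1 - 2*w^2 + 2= -2*w^2 + 3*w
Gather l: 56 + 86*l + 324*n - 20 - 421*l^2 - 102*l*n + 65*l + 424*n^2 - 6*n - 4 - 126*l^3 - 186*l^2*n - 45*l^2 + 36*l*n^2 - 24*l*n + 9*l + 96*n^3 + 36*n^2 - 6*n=-126*l^3 + l^2*(-186*n - 466) + l*(36*n^2 - 126*n + 160) + 96*n^3 + 460*n^2 + 312*n + 32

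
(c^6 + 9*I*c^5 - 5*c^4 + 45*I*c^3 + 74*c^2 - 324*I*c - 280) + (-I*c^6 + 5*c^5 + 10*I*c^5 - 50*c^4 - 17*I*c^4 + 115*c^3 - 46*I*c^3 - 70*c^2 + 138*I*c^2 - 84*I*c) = c^6 - I*c^6 + 5*c^5 + 19*I*c^5 - 55*c^4 - 17*I*c^4 + 115*c^3 - I*c^3 + 4*c^2 + 138*I*c^2 - 408*I*c - 280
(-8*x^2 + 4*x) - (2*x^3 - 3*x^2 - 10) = -2*x^3 - 5*x^2 + 4*x + 10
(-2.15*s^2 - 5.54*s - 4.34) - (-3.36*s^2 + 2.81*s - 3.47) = 1.21*s^2 - 8.35*s - 0.87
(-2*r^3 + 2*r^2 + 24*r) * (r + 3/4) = -2*r^4 + r^3/2 + 51*r^2/2 + 18*r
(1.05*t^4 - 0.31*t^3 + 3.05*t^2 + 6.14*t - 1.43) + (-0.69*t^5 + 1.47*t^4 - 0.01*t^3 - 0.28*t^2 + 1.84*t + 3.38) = -0.69*t^5 + 2.52*t^4 - 0.32*t^3 + 2.77*t^2 + 7.98*t + 1.95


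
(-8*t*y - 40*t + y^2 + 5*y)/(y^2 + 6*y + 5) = (-8*t + y)/(y + 1)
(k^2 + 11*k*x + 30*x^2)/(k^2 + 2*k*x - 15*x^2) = (-k - 6*x)/(-k + 3*x)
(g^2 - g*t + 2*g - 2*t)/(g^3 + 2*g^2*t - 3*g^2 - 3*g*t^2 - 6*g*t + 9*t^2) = (g + 2)/(g^2 + 3*g*t - 3*g - 9*t)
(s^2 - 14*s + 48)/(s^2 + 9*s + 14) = (s^2 - 14*s + 48)/(s^2 + 9*s + 14)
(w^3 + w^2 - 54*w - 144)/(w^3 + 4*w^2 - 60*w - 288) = (w + 3)/(w + 6)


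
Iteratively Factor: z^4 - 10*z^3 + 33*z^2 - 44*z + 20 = (z - 2)*(z^3 - 8*z^2 + 17*z - 10) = (z - 5)*(z - 2)*(z^2 - 3*z + 2) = (z - 5)*(z - 2)*(z - 1)*(z - 2)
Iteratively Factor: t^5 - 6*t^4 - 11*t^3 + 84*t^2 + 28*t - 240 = (t + 2)*(t^4 - 8*t^3 + 5*t^2 + 74*t - 120) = (t - 4)*(t + 2)*(t^3 - 4*t^2 - 11*t + 30) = (t - 4)*(t - 2)*(t + 2)*(t^2 - 2*t - 15) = (t - 4)*(t - 2)*(t + 2)*(t + 3)*(t - 5)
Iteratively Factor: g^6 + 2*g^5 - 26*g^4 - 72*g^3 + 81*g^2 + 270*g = (g + 3)*(g^5 - g^4 - 23*g^3 - 3*g^2 + 90*g) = (g - 2)*(g + 3)*(g^4 + g^3 - 21*g^2 - 45*g) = g*(g - 2)*(g + 3)*(g^3 + g^2 - 21*g - 45) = g*(g - 2)*(g + 3)^2*(g^2 - 2*g - 15) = g*(g - 5)*(g - 2)*(g + 3)^2*(g + 3)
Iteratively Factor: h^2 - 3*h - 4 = (h - 4)*(h + 1)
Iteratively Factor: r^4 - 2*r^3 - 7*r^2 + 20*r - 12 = (r + 3)*(r^3 - 5*r^2 + 8*r - 4) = (r - 1)*(r + 3)*(r^2 - 4*r + 4) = (r - 2)*(r - 1)*(r + 3)*(r - 2)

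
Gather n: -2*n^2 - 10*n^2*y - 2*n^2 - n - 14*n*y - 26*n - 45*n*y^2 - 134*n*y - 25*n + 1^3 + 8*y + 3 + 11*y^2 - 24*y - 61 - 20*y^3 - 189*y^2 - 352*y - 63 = n^2*(-10*y - 4) + n*(-45*y^2 - 148*y - 52) - 20*y^3 - 178*y^2 - 368*y - 120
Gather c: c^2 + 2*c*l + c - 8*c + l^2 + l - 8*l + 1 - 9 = c^2 + c*(2*l - 7) + l^2 - 7*l - 8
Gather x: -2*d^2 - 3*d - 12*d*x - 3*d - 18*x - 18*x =-2*d^2 - 6*d + x*(-12*d - 36)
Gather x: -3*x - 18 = -3*x - 18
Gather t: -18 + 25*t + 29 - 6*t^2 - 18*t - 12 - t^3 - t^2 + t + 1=-t^3 - 7*t^2 + 8*t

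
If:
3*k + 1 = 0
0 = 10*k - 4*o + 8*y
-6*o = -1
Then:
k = -1/3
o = 1/6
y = 1/2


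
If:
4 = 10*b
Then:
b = 2/5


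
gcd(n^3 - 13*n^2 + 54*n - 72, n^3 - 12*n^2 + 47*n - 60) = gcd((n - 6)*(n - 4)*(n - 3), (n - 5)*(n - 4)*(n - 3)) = n^2 - 7*n + 12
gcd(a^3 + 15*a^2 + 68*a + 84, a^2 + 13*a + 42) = a^2 + 13*a + 42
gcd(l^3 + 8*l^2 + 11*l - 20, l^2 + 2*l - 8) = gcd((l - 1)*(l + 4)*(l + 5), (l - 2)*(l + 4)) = l + 4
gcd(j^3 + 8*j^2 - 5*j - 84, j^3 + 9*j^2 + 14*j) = j + 7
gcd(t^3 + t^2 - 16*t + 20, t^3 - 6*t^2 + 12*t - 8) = t^2 - 4*t + 4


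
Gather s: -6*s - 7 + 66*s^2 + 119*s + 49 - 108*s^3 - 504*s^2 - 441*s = -108*s^3 - 438*s^2 - 328*s + 42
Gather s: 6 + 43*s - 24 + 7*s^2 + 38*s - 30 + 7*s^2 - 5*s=14*s^2 + 76*s - 48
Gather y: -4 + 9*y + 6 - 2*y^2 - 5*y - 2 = -2*y^2 + 4*y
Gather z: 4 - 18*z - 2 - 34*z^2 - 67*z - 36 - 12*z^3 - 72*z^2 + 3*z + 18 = -12*z^3 - 106*z^2 - 82*z - 16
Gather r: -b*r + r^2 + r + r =r^2 + r*(2 - b)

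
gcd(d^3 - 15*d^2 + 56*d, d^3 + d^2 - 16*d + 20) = 1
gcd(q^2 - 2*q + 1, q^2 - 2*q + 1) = q^2 - 2*q + 1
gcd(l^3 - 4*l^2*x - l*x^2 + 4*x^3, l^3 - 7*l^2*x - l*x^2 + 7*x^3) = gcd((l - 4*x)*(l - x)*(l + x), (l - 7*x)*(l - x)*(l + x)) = -l^2 + x^2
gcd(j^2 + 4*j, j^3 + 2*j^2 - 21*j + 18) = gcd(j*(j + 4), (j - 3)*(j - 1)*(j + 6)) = 1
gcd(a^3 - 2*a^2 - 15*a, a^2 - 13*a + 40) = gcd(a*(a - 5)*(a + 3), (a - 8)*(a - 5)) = a - 5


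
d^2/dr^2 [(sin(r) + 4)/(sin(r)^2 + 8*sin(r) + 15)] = (-sin(r)^5 - 8*sin(r)^4 - 4*sin(r)^3 + 128*sin(r)^2 + 357*sin(r) + 152)/(sin(r)^2 + 8*sin(r) + 15)^3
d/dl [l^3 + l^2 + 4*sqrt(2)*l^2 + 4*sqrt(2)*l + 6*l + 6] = 3*l^2 + 2*l + 8*sqrt(2)*l + 4*sqrt(2) + 6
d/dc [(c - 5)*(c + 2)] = 2*c - 3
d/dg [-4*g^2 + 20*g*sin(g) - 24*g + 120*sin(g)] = 20*g*cos(g) - 8*g + 20*sin(g) + 120*cos(g) - 24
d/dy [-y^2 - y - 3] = -2*y - 1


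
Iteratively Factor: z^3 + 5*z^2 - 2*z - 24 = (z - 2)*(z^2 + 7*z + 12) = (z - 2)*(z + 4)*(z + 3)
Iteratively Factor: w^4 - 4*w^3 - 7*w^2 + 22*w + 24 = (w - 4)*(w^3 - 7*w - 6) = (w - 4)*(w - 3)*(w^2 + 3*w + 2) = (w - 4)*(w - 3)*(w + 2)*(w + 1)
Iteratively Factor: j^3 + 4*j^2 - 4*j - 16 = (j + 2)*(j^2 + 2*j - 8) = (j - 2)*(j + 2)*(j + 4)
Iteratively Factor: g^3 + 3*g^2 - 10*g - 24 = (g - 3)*(g^2 + 6*g + 8) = (g - 3)*(g + 4)*(g + 2)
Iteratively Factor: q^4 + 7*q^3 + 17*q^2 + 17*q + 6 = (q + 1)*(q^3 + 6*q^2 + 11*q + 6) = (q + 1)^2*(q^2 + 5*q + 6) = (q + 1)^2*(q + 3)*(q + 2)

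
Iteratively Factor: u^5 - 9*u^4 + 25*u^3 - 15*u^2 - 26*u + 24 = (u - 3)*(u^4 - 6*u^3 + 7*u^2 + 6*u - 8) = (u - 3)*(u - 1)*(u^3 - 5*u^2 + 2*u + 8) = (u - 3)*(u - 1)*(u + 1)*(u^2 - 6*u + 8) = (u - 3)*(u - 2)*(u - 1)*(u + 1)*(u - 4)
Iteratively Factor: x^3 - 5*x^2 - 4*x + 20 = (x - 5)*(x^2 - 4) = (x - 5)*(x + 2)*(x - 2)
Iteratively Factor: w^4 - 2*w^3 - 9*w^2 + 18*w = (w + 3)*(w^3 - 5*w^2 + 6*w) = w*(w + 3)*(w^2 - 5*w + 6) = w*(w - 3)*(w + 3)*(w - 2)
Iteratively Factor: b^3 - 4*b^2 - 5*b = (b)*(b^2 - 4*b - 5) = b*(b - 5)*(b + 1)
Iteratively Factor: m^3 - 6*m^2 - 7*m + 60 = (m - 4)*(m^2 - 2*m - 15) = (m - 4)*(m + 3)*(m - 5)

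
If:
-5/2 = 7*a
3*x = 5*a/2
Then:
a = -5/14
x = -25/84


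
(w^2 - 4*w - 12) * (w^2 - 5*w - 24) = w^4 - 9*w^3 - 16*w^2 + 156*w + 288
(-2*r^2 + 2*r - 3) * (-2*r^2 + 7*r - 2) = 4*r^4 - 18*r^3 + 24*r^2 - 25*r + 6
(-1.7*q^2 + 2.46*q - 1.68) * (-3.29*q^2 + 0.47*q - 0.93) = 5.593*q^4 - 8.8924*q^3 + 8.2644*q^2 - 3.0774*q + 1.5624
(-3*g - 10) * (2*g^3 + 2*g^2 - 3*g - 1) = -6*g^4 - 26*g^3 - 11*g^2 + 33*g + 10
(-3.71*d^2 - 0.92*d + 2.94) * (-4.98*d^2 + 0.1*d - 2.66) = 18.4758*d^4 + 4.2106*d^3 - 4.8646*d^2 + 2.7412*d - 7.8204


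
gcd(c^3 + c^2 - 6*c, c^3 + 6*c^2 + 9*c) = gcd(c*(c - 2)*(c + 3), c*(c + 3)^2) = c^2 + 3*c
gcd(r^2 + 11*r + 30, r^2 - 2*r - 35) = r + 5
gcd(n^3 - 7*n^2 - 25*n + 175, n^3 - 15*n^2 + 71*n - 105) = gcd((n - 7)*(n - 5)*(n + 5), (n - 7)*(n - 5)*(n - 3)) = n^2 - 12*n + 35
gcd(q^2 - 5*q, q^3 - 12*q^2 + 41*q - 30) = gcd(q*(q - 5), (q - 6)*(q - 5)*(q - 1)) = q - 5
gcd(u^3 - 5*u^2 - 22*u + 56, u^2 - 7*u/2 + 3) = u - 2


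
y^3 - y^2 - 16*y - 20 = (y - 5)*(y + 2)^2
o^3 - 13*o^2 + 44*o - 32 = (o - 8)*(o - 4)*(o - 1)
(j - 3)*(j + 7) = j^2 + 4*j - 21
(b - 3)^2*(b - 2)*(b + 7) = b^4 - b^3 - 35*b^2 + 129*b - 126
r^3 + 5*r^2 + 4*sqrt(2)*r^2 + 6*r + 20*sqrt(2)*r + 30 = (r + 5)*(r + sqrt(2))*(r + 3*sqrt(2))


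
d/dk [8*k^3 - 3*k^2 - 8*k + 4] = 24*k^2 - 6*k - 8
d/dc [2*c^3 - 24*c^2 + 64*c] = 6*c^2 - 48*c + 64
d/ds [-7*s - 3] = -7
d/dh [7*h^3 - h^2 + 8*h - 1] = 21*h^2 - 2*h + 8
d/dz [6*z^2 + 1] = 12*z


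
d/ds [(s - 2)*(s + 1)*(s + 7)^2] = 4*s^3 + 39*s^2 + 66*s - 77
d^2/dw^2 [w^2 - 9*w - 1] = 2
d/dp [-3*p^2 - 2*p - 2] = -6*p - 2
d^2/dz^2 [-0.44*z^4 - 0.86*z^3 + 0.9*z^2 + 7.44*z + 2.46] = -5.28*z^2 - 5.16*z + 1.8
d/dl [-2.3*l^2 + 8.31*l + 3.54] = 8.31 - 4.6*l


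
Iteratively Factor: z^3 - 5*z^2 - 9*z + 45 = (z - 5)*(z^2 - 9) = (z - 5)*(z + 3)*(z - 3)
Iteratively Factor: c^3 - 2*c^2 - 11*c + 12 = (c - 4)*(c^2 + 2*c - 3) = (c - 4)*(c + 3)*(c - 1)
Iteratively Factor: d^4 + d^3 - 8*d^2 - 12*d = (d + 2)*(d^3 - d^2 - 6*d) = (d + 2)^2*(d^2 - 3*d) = d*(d + 2)^2*(d - 3)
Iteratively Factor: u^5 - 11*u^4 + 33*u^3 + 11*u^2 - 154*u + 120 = (u - 1)*(u^4 - 10*u^3 + 23*u^2 + 34*u - 120) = (u - 3)*(u - 1)*(u^3 - 7*u^2 + 2*u + 40) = (u - 4)*(u - 3)*(u - 1)*(u^2 - 3*u - 10) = (u - 5)*(u - 4)*(u - 3)*(u - 1)*(u + 2)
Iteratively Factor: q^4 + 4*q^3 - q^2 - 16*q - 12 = (q + 3)*(q^3 + q^2 - 4*q - 4) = (q + 2)*(q + 3)*(q^2 - q - 2) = (q - 2)*(q + 2)*(q + 3)*(q + 1)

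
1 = 1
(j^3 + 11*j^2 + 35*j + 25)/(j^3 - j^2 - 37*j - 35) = (j + 5)/(j - 7)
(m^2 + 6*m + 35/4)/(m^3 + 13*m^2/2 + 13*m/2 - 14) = (m + 5/2)/(m^2 + 3*m - 4)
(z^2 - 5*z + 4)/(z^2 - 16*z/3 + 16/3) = 3*(z - 1)/(3*z - 4)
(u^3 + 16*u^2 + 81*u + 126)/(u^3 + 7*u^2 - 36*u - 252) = (u + 3)/(u - 6)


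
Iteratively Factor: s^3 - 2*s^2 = (s - 2)*(s^2) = s*(s - 2)*(s)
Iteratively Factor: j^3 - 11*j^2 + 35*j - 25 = (j - 1)*(j^2 - 10*j + 25) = (j - 5)*(j - 1)*(j - 5)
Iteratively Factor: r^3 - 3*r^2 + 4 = (r - 2)*(r^2 - r - 2) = (r - 2)*(r + 1)*(r - 2)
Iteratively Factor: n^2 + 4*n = (n + 4)*(n)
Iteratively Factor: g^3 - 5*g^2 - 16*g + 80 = (g + 4)*(g^2 - 9*g + 20) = (g - 5)*(g + 4)*(g - 4)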